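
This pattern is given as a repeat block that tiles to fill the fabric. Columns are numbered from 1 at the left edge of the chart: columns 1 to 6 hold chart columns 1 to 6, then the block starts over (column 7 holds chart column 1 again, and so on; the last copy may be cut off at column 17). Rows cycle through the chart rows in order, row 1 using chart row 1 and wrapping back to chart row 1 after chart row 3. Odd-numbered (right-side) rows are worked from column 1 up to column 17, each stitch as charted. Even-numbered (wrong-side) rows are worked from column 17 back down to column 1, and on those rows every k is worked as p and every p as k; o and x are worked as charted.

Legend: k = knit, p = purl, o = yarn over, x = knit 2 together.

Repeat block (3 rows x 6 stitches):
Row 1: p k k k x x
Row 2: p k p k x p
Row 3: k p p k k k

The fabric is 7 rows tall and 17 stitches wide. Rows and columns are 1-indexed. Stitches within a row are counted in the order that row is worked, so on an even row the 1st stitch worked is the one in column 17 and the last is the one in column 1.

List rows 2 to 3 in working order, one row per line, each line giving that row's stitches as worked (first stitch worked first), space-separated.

== ROWS AS WORKED ==
x p k p k k x p k p k k x p k p k
k p p k k k k p p k k k k p p k k

Derivation:
Row 2: chart row 2, WS - tiled (columns 1-17): p k p k x p p k p k x p p k p k x; work from column 17 back to 1 with k<->p swapped.
Row 3: chart row 3, RS - tile across columns 1-17 and work as-is.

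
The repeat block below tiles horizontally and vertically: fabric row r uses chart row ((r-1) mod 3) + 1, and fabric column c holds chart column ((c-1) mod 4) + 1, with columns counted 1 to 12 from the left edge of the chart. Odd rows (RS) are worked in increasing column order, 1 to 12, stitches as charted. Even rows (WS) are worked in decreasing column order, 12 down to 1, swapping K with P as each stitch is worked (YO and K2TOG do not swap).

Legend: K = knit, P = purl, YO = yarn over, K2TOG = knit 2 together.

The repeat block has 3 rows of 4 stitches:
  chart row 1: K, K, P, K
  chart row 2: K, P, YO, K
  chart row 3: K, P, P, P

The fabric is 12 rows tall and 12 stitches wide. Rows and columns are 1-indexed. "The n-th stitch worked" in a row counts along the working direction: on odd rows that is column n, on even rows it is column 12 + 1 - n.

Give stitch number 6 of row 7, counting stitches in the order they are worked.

Row 7 uses chart row ((7-1) mod 3)+1 = 1. Row 7 is odd, so RS.
Chart row 1 tiled across columns 1-12: K K P K K K P K K K P K
RS: work column 1 to column 12, symbols as charted — the tiled row is the row as worked.
Counting 6 along the worked row gives K.

Stitch:
K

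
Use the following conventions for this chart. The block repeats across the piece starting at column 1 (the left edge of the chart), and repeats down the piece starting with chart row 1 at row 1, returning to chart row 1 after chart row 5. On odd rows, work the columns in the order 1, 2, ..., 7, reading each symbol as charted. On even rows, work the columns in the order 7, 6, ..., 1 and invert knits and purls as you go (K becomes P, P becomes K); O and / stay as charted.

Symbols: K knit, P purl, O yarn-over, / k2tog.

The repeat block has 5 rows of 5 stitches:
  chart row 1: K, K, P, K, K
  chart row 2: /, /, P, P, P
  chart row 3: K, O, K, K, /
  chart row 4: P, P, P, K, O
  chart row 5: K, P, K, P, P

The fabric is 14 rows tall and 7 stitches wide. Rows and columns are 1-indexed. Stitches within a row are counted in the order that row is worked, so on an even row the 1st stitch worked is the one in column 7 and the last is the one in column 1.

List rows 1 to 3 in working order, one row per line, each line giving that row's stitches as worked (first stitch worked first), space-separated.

Rows as worked:
K K P K K K K
/ / K K K / /
K O K K / K O

Derivation:
Row 1: chart row 1, RS - tile across columns 1-7 and work as-is.
Row 2: chart row 2, WS - tiled (columns 1-7): / / P P P / /; work from column 7 back to 1 with K<->P swapped.
Row 3: chart row 3, RS - tile across columns 1-7 and work as-is.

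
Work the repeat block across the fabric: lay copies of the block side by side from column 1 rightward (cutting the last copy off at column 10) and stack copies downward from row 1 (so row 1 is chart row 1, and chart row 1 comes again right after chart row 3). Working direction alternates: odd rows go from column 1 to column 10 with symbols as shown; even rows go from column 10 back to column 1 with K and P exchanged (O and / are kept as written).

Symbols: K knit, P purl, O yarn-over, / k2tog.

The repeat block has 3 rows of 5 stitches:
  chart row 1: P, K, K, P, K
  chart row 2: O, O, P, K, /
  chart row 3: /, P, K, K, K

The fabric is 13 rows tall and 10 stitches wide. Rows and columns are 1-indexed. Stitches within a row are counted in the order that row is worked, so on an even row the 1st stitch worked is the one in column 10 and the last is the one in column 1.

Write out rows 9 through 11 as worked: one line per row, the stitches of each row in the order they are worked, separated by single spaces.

Row 9: chart row 3, RS - tile across columns 1-10 and work as-is.
Row 10: chart row 1, WS - tiled (columns 1-10): P K K P K P K K P K; work from column 10 back to 1 with K<->P swapped.
Row 11: chart row 2, RS - tile across columns 1-10 and work as-is.

== ROWS AS WORKED ==
/ P K K K / P K K K
P K P P K P K P P K
O O P K / O O P K /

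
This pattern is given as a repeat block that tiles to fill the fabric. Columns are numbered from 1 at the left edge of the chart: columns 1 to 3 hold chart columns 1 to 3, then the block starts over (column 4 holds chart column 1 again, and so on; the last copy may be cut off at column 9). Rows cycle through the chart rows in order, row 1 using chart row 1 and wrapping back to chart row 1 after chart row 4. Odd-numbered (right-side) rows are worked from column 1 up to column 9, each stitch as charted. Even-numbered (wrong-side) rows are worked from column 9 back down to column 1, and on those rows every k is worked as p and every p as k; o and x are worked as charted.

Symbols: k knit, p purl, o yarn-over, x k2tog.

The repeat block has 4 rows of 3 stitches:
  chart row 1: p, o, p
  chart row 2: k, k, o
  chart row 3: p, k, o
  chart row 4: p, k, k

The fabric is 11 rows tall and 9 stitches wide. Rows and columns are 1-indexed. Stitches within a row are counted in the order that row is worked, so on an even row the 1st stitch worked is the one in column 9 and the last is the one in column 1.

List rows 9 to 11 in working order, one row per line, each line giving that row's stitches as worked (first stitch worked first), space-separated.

== ROWS AS WORKED ==
p o p p o p p o p
o p p o p p o p p
p k o p k o p k o

Derivation:
Row 9: chart row 1, RS - tile across columns 1-9 and work as-is.
Row 10: chart row 2, WS - tiled (columns 1-9): k k o k k o k k o; work from column 9 back to 1 with k<->p swapped.
Row 11: chart row 3, RS - tile across columns 1-9 and work as-is.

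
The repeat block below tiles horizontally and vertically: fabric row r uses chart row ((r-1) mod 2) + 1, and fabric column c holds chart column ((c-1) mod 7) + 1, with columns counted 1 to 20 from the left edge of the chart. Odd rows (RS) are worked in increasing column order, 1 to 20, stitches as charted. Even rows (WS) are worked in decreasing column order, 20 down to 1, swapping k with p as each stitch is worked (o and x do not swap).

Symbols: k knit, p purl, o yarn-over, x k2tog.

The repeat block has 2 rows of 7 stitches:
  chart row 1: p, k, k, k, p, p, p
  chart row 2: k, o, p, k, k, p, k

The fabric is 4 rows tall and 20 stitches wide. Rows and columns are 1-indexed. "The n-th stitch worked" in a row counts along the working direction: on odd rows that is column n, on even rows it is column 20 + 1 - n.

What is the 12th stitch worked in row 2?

Result:
o

Derivation:
For row 2: chart row = ((2-1) mod 2) + 1 = 2; this is a WS (even) row.
Chart row 2 tiled across columns 1-20: k o p k k p k k o p k k p k k o p k k p
Wrong side: read the tiled row from column 20 down to 1 and exchange k with p (leave o, x).
Row 2 as worked: k p p k o p p k p p k o p p k p p k o p
The 12th stitch worked is o.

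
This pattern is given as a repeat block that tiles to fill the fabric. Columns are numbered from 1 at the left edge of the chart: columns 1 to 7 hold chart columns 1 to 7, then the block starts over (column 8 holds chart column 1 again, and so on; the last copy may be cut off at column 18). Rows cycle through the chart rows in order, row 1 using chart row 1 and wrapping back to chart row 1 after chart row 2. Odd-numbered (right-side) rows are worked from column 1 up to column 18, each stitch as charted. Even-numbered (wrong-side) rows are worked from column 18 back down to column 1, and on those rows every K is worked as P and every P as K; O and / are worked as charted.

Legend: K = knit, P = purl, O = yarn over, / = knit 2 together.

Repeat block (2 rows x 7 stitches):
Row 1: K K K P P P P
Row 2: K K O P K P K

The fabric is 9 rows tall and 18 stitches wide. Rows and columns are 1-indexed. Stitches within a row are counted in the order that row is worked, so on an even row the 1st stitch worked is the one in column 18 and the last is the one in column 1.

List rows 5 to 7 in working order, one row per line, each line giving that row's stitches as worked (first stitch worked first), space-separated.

== ROWS AS WORKED ==
K K K P P P P K K K P P P P K K K P
K O P P P K P K O P P P K P K O P P
K K K P P P P K K K P P P P K K K P

Derivation:
Row 5: chart row 1, RS - tile across columns 1-18 and work as-is.
Row 6: chart row 2, WS - tiled (columns 1-18): K K O P K P K K K O P K P K K K O P; work from column 18 back to 1 with K<->P swapped.
Row 7: chart row 1, RS - tile across columns 1-18 and work as-is.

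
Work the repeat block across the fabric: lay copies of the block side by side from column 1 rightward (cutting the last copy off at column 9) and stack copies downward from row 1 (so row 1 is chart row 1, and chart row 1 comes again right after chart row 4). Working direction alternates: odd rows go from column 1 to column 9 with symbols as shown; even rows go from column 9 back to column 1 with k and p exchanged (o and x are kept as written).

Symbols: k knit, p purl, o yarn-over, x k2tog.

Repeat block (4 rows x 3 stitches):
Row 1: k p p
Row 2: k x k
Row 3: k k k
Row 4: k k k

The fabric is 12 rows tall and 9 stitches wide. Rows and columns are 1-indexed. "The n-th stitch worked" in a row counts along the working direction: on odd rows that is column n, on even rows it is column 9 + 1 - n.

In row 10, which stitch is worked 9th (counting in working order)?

Result:
p

Derivation:
Row 10: (10-1) mod 4 = 1, so use chart row 2. Even row -> WS.
Chart row 2 tiled across columns 1-9: k x k k x k k x k
Wrong side: read the tiled row from column 9 down to 1 and exchange k with p (leave o, x).
Row 10 as worked: p x p p x p p x p
Stitch 9 in working order -> p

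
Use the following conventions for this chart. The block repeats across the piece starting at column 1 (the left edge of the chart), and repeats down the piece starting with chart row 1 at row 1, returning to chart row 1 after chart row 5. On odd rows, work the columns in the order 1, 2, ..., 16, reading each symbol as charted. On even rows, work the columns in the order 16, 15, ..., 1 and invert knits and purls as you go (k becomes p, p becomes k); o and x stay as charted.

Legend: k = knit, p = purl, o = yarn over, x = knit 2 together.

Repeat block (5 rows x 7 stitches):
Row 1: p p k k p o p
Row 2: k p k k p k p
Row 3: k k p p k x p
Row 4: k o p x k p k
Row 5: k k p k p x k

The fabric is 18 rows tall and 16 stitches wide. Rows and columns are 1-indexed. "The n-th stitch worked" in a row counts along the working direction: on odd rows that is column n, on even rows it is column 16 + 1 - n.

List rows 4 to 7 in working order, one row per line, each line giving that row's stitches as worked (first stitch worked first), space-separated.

Row 4: chart row 4, WS - tiled (columns 1-16): k o p x k p k k o p x k p k k o; work from column 16 back to 1 with k<->p swapped.
Row 5: chart row 5, RS - tile across columns 1-16 and work as-is.
Row 6: chart row 1, WS - tiled (columns 1-16): p p k k p o p p p k k p o p p p; work from column 16 back to 1 with k<->p swapped.
Row 7: chart row 2, RS - tile across columns 1-16 and work as-is.

== ROWS AS WORKED ==
o p p k p x k o p p k p x k o p
k k p k p x k k k p k p x k k k
k k k o k p p k k k o k p p k k
k p k k p k p k p k k p k p k p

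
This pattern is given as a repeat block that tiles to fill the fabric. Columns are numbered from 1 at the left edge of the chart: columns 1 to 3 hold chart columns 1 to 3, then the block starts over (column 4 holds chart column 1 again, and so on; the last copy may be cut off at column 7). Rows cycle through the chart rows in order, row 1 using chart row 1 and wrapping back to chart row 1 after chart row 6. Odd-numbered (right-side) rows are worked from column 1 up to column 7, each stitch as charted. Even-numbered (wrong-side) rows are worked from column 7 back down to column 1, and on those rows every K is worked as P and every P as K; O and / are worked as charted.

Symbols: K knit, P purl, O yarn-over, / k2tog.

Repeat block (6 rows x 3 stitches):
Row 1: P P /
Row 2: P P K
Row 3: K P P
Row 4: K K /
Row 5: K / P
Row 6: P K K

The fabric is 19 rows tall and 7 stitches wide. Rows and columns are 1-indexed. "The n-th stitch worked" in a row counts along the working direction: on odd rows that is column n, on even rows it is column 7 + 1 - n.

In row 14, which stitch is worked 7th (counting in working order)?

Result:
K

Derivation:
Row 14: (14-1) mod 6 = 1, so use chart row 2. Even row -> WS.
Chart row 2 tiled across columns 1-7: P P K P P K P
Wrong side: read the tiled row from column 7 down to 1 and exchange K with P (leave O, /).
Row 14 as worked: K P K K P K K
Counting 7 along the worked row gives K.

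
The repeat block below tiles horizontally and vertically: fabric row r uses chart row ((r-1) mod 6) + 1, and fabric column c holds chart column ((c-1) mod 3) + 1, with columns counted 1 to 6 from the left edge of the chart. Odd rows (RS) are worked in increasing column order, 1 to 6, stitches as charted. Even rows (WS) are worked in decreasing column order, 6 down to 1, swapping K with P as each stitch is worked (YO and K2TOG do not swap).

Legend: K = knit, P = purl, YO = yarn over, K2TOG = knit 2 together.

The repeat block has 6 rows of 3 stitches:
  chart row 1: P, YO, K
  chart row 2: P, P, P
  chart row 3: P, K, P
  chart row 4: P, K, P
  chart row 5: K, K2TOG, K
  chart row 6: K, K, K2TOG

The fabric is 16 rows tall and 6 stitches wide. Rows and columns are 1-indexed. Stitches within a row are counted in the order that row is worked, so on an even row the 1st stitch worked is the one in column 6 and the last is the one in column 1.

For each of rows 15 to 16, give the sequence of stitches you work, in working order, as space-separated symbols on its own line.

Row 15: chart row 3, RS - tile across columns 1-6 and work as-is.
Row 16: chart row 4, WS - tiled (columns 1-6): P K P P K P; work from column 6 back to 1 with K<->P swapped.

Result:
P K P P K P
K P K K P K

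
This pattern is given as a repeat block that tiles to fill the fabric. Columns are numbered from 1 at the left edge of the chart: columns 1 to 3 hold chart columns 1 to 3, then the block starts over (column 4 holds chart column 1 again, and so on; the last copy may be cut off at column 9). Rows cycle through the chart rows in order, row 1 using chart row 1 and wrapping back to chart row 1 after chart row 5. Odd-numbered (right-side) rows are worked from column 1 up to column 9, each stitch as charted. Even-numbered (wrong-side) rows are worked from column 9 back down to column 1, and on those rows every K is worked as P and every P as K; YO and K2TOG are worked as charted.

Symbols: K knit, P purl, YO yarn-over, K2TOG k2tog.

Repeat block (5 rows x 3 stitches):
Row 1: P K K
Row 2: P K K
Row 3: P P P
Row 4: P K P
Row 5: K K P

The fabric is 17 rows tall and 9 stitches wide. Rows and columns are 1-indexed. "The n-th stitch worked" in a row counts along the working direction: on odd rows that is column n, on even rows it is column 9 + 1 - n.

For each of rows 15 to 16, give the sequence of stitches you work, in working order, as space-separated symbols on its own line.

Row 15: chart row 5, RS - tile across columns 1-9 and work as-is.
Row 16: chart row 1, WS - tiled (columns 1-9): P K K P K K P K K; work from column 9 back to 1 with K<->P swapped.

Rows as worked:
K K P K K P K K P
P P K P P K P P K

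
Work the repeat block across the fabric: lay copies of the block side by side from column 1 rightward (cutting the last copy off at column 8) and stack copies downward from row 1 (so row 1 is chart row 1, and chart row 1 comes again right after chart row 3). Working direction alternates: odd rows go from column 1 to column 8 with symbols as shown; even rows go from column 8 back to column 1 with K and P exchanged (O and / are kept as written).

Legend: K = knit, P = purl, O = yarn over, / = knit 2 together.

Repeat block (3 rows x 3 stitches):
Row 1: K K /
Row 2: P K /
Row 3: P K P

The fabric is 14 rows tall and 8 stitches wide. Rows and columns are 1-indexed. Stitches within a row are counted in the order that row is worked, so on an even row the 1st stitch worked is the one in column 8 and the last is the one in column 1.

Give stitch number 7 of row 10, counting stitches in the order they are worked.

Result:
P

Derivation:
Row 10: (10-1) mod 3 = 0, so use chart row 1. Even row -> WS.
Chart row 1 tiled across columns 1-8: K K / K K / K K
WS: work from column 8 back to column 1 (reverse the tiled row), swapping K<->P (O and / unchanged).
Row 10 as worked: P P / P P / P P
Stitch 7 in working order -> P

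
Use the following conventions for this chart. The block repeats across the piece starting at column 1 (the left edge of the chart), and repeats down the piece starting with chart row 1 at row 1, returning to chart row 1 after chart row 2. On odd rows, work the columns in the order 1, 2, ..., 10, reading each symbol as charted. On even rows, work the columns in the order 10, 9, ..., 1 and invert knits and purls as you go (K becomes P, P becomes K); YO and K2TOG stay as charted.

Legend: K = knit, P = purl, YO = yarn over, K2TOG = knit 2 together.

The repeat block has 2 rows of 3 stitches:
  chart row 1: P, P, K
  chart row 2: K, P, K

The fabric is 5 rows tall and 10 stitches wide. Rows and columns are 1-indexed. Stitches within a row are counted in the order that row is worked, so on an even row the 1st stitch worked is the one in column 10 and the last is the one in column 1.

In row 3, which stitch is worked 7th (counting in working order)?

For row 3: chart row = ((3-1) mod 2) + 1 = 1; this is a RS (odd) row.
Chart row 1 tiled across columns 1-10: P P K P P K P P K P
RS: work column 1 to column 10, symbols as charted — the tiled row is the row as worked.
Stitch 7 in working order -> P

== STITCH ==
P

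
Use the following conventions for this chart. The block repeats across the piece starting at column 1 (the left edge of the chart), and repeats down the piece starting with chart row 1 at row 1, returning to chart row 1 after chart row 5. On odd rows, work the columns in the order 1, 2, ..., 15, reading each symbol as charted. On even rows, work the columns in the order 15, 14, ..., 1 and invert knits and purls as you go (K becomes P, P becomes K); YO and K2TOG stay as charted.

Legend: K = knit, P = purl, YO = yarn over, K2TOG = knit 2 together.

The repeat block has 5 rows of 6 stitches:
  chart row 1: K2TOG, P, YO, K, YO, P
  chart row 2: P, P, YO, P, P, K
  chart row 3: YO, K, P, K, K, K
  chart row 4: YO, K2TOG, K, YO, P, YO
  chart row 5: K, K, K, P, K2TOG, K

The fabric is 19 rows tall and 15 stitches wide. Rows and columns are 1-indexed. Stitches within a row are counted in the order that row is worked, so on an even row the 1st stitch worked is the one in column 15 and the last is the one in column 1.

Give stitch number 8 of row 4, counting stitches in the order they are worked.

Row 4: (4-1) mod 5 = 3, so use chart row 4. Even row -> WS.
Chart row 4 tiled across columns 1-15: YO K2TOG K YO P YO YO K2TOG K YO P YO YO K2TOG K
WS: work from column 15 back to column 1 (reverse the tiled row), swapping K<->P (YO and K2TOG unchanged).
Row 4 as worked: P K2TOG YO YO K YO P K2TOG YO YO K YO P K2TOG YO
The 8th stitch worked is K2TOG.

== STITCH ==
K2TOG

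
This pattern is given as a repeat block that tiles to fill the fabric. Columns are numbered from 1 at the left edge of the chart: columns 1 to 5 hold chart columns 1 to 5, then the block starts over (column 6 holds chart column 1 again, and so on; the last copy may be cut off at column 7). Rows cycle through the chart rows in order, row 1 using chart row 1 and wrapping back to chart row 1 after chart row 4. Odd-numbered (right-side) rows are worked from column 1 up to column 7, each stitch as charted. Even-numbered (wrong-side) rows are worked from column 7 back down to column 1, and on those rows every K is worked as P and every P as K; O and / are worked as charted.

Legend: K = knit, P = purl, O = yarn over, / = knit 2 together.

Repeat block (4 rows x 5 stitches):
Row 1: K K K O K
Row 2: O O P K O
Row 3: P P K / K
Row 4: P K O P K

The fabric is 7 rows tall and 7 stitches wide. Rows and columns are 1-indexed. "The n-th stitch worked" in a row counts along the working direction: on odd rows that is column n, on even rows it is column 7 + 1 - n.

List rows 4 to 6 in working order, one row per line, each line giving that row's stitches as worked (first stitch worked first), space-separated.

== ROWS AS WORKED ==
P K P K O P K
K K K O K K K
O O O P K O O

Derivation:
Row 4: chart row 4, WS - tiled (columns 1-7): P K O P K P K; work from column 7 back to 1 with K<->P swapped.
Row 5: chart row 1, RS - tile across columns 1-7 and work as-is.
Row 6: chart row 2, WS - tiled (columns 1-7): O O P K O O O; work from column 7 back to 1 with K<->P swapped.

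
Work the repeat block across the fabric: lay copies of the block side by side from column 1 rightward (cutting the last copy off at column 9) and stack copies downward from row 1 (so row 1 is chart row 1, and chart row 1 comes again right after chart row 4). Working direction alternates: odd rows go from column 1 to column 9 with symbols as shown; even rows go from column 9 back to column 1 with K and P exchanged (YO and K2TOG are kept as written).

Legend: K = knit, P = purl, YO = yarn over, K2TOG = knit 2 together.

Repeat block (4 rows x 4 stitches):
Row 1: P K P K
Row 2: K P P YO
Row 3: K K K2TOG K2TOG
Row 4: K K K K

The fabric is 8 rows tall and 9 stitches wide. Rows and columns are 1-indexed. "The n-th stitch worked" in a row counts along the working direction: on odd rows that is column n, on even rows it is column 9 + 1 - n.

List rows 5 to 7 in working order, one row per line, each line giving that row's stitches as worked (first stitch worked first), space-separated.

Row 5: chart row 1, RS - tile across columns 1-9 and work as-is.
Row 6: chart row 2, WS - tiled (columns 1-9): K P P YO K P P YO K; work from column 9 back to 1 with K<->P swapped.
Row 7: chart row 3, RS - tile across columns 1-9 and work as-is.

Rows as worked:
P K P K P K P K P
P YO K K P YO K K P
K K K2TOG K2TOG K K K2TOG K2TOG K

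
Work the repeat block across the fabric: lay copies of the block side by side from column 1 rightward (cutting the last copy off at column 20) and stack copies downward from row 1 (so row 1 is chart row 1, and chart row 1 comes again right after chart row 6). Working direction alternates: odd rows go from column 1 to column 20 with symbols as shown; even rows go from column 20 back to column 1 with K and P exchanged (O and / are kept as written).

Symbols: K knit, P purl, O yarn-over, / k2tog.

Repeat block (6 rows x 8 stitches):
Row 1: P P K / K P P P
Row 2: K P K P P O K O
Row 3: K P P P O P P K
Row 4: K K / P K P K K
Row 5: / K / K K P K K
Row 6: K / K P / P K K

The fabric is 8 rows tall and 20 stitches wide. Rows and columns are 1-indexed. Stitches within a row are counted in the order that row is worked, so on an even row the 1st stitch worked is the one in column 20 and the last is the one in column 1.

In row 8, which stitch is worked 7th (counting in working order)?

== STITCH ==
O

Derivation:
Row 8 uses chart row ((8-1) mod 6)+1 = 2. Row 8 is even, so WS.
Chart row 2 tiled across columns 1-20: K P K P P O K O K P K P P O K O K P K P
Wrong side: read the tiled row from column 20 down to 1 and exchange K with P (leave O, /).
Row 8 as worked: K P K P O P O K K P K P O P O K K P K P
Counting 7 along the worked row gives O.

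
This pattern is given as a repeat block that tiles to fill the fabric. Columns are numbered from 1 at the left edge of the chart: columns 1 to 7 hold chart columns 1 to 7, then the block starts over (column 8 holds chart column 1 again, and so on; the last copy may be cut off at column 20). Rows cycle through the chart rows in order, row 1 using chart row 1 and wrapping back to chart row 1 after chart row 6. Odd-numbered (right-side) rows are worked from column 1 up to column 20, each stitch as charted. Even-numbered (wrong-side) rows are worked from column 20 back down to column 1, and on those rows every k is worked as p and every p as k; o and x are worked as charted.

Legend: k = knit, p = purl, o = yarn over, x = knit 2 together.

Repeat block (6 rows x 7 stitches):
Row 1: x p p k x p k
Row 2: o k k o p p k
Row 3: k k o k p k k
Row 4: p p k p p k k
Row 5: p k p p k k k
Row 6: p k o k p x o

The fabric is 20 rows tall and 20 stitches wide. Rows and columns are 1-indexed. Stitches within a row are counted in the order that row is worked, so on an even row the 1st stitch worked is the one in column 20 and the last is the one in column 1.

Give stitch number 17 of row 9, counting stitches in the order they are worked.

Row 9: (9-1) mod 6 = 2, so use chart row 3. Odd row -> RS.
Chart row 3 tiled across columns 1-20: k k o k p k k k k o k p k k k k o k p k
Right side: take the tiled row as-is (worked left to right from column 1).
The 17th stitch worked is o.

Stitch:
o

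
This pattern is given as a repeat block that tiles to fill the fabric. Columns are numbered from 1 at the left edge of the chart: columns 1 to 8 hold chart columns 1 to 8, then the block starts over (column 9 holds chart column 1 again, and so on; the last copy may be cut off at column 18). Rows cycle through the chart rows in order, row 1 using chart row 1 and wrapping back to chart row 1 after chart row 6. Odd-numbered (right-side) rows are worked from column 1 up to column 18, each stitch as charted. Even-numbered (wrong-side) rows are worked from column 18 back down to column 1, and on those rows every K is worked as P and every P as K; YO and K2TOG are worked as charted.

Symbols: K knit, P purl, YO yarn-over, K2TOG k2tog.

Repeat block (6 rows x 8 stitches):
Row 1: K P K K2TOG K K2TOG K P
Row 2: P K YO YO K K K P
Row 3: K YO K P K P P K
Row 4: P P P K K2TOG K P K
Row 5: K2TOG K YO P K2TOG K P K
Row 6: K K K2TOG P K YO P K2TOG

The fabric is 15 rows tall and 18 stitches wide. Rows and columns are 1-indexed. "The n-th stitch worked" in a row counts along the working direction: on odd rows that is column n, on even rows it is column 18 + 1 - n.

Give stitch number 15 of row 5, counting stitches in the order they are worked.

For row 5: chart row = ((5-1) mod 6) + 1 = 5; this is a RS (odd) row.
Chart row 5 tiled across columns 1-18: K2TOG K YO P K2TOG K P K K2TOG K YO P K2TOG K P K K2TOG K
RS: work column 1 to column 18, symbols as charted — the tiled row is the row as worked.
Counting 15 along the worked row gives P.

== STITCH ==
P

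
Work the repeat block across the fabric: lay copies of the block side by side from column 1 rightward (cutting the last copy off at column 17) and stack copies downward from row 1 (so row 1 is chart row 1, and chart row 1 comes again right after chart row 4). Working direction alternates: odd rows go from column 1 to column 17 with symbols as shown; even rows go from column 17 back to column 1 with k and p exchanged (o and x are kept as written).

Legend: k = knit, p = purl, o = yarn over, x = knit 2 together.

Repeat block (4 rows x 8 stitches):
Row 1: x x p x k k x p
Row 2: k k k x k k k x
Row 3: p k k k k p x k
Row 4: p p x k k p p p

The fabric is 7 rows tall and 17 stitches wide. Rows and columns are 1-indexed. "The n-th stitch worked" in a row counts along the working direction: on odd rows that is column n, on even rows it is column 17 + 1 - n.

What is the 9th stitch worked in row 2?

Row 2 uses chart row ((2-1) mod 4)+1 = 2. Row 2 is even, so WS.
Chart row 2 tiled across columns 1-17: k k k x k k k x k k k x k k k x k
WS: work from column 17 back to column 1 (reverse the tiled row), swapping k<->p (o and x unchanged).
Row 2 as worked: p x p p p x p p p x p p p x p p p
Stitch 9 in working order -> p

== STITCH ==
p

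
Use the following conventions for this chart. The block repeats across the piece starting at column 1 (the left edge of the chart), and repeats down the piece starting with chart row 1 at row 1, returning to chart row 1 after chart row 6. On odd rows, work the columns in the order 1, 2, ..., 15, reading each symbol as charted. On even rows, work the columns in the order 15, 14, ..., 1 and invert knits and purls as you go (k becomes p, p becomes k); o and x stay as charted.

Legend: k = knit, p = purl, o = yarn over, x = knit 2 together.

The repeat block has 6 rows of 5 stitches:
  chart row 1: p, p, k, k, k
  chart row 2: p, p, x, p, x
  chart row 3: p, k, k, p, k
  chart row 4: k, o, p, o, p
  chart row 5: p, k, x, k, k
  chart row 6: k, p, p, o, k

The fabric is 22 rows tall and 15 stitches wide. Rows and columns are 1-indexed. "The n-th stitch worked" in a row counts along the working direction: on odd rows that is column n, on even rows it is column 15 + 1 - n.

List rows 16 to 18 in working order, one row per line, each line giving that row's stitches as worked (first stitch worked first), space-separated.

Rows as worked:
k o k o p k o k o p k o k o p
p k x k k p k x k k p k x k k
p o k k p p o k k p p o k k p

Derivation:
Row 16: chart row 4, WS - tiled (columns 1-15): k o p o p k o p o p k o p o p; work from column 15 back to 1 with k<->p swapped.
Row 17: chart row 5, RS - tile across columns 1-15 and work as-is.
Row 18: chart row 6, WS - tiled (columns 1-15): k p p o k k p p o k k p p o k; work from column 15 back to 1 with k<->p swapped.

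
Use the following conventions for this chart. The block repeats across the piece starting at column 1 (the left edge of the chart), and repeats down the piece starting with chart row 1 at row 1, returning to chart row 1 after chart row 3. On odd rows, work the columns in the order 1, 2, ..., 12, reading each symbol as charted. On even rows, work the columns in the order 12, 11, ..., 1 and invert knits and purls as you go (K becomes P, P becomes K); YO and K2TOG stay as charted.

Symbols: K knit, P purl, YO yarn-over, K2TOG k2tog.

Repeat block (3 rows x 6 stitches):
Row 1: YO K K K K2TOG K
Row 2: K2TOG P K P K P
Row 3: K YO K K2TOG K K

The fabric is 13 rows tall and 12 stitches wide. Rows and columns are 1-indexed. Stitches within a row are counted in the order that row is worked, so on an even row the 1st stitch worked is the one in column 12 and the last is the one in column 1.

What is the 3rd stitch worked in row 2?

Row 2: (2-1) mod 3 = 1, so use chart row 2. Even row -> WS.
Chart row 2 tiled across columns 1-12: K2TOG P K P K P K2TOG P K P K P
WS row: flip the tiled sequence (start at column 12) and apply K<->P; YO and K2TOG stay.
Row 2 as worked: K P K P K K2TOG K P K P K K2TOG
Stitch 3 in working order -> K

== STITCH ==
K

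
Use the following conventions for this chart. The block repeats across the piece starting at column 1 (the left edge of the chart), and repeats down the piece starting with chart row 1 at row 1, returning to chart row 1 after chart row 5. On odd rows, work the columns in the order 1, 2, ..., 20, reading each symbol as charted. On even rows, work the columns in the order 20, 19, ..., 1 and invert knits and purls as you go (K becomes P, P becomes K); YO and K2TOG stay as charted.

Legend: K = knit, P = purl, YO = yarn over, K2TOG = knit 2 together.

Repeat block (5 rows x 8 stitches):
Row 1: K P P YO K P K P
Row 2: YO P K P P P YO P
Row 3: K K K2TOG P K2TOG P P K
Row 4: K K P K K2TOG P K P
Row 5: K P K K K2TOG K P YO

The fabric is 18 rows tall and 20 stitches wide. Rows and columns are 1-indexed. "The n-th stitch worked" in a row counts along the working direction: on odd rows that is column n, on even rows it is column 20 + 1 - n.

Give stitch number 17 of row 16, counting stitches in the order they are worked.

Row 16 uses chart row ((16-1) mod 5)+1 = 1. Row 16 is even, so WS.
Chart row 1 tiled across columns 1-20: K P P YO K P K P K P P YO K P K P K P P YO
WS: work from column 20 back to column 1 (reverse the tiled row), swapping K<->P (YO and K2TOG unchanged).
Row 16 as worked: YO K K P K P K P YO K K P K P K P YO K K P
Stitch 17 in working order -> YO

Result:
YO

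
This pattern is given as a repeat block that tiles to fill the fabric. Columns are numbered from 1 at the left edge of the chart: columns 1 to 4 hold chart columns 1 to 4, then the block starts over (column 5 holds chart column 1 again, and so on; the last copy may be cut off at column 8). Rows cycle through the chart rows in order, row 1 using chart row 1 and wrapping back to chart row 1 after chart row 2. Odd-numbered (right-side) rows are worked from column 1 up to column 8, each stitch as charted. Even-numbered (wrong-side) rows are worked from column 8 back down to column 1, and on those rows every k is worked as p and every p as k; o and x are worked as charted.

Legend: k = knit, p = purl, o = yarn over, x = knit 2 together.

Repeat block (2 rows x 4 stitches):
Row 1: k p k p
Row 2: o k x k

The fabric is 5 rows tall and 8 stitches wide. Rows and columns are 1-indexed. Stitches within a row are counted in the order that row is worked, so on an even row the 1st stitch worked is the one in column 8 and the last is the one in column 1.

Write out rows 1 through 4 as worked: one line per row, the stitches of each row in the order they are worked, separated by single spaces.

Row 1: chart row 1, RS - tile across columns 1-8 and work as-is.
Row 2: chart row 2, WS - tiled (columns 1-8): o k x k o k x k; work from column 8 back to 1 with k<->p swapped.
Row 3: chart row 1, RS - tile across columns 1-8 and work as-is.
Row 4: chart row 2, WS - tiled (columns 1-8): o k x k o k x k; work from column 8 back to 1 with k<->p swapped.

== ROWS AS WORKED ==
k p k p k p k p
p x p o p x p o
k p k p k p k p
p x p o p x p o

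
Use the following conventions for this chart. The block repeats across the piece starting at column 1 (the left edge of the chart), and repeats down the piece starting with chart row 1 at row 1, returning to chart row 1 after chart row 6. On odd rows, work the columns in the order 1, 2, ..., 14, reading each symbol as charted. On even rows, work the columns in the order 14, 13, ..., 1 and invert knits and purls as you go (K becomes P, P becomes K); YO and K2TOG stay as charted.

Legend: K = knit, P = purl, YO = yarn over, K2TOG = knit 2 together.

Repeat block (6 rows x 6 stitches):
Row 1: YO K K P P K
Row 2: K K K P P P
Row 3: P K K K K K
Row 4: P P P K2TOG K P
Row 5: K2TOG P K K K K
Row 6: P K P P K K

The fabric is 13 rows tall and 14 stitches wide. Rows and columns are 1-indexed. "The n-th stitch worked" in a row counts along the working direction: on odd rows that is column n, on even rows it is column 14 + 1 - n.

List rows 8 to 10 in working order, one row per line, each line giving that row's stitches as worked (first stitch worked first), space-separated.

Row 8: chart row 2, WS - tiled (columns 1-14): K K K P P P K K K P P P K K; work from column 14 back to 1 with K<->P swapped.
Row 9: chart row 3, RS - tile across columns 1-14 and work as-is.
Row 10: chart row 4, WS - tiled (columns 1-14): P P P K2TOG K P P P P K2TOG K P P P; work from column 14 back to 1 with K<->P swapped.

Result:
P P K K K P P P K K K P P P
P K K K K K P K K K K K P K
K K K P K2TOG K K K K P K2TOG K K K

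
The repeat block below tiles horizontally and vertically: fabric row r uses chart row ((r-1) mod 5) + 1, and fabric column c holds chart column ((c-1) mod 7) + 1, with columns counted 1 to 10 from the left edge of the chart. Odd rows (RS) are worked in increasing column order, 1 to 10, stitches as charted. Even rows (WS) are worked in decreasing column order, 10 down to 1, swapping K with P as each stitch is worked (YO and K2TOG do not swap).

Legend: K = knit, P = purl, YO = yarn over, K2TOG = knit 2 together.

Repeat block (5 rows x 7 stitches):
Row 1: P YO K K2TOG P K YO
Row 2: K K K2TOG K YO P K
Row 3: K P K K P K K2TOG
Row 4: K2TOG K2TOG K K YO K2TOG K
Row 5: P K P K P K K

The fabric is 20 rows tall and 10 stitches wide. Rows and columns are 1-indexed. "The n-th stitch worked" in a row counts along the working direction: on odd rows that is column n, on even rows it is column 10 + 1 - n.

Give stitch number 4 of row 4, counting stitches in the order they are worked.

Stitch:
P

Derivation:
For row 4: chart row = ((4-1) mod 5) + 1 = 4; this is a WS (even) row.
Chart row 4 tiled across columns 1-10: K2TOG K2TOG K K YO K2TOG K K2TOG K2TOG K
WS: work from column 10 back to column 1 (reverse the tiled row), swapping K<->P (YO and K2TOG unchanged).
Row 4 as worked: P K2TOG K2TOG P K2TOG YO P P K2TOG K2TOG
Stitch 4 in working order -> P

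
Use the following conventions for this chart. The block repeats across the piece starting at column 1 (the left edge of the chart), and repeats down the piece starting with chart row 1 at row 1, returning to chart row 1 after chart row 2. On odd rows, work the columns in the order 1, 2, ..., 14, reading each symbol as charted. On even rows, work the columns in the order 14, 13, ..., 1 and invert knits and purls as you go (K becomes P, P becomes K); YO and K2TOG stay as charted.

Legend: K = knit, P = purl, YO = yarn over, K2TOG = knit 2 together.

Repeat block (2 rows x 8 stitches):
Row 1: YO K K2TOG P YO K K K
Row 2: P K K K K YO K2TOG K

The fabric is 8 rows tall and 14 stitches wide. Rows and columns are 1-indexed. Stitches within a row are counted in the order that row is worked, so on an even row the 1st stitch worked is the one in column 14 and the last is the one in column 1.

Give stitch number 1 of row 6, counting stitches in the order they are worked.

== STITCH ==
YO

Derivation:
For row 6: chart row = ((6-1) mod 2) + 1 = 2; this is a WS (even) row.
Chart row 2 tiled across columns 1-14: P K K K K YO K2TOG K P K K K K YO
WS row: flip the tiled sequence (start at column 14) and apply K<->P; YO and K2TOG stay.
Row 6 as worked: YO P P P P K P K2TOG YO P P P P K
Counting 1 along the worked row gives YO.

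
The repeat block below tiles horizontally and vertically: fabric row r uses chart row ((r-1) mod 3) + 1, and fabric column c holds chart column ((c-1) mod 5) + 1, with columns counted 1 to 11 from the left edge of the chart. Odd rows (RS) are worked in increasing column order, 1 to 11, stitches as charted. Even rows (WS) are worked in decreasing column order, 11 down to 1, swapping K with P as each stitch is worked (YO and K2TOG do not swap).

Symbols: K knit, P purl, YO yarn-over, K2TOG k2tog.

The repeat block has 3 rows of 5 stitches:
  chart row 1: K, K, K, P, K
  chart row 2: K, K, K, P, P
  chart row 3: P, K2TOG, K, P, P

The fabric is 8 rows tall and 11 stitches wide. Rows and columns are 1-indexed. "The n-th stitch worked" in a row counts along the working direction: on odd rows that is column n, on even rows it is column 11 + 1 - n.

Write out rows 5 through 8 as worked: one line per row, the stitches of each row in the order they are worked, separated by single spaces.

Row 5: chart row 2, RS - tile across columns 1-11 and work as-is.
Row 6: chart row 3, WS - tiled (columns 1-11): P K2TOG K P P P K2TOG K P P P; work from column 11 back to 1 with K<->P swapped.
Row 7: chart row 1, RS - tile across columns 1-11 and work as-is.
Row 8: chart row 2, WS - tiled (columns 1-11): K K K P P K K K P P K; work from column 11 back to 1 with K<->P swapped.

Rows as worked:
K K K P P K K K P P K
K K K P K2TOG K K K P K2TOG K
K K K P K K K K P K K
P K K P P P K K P P P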